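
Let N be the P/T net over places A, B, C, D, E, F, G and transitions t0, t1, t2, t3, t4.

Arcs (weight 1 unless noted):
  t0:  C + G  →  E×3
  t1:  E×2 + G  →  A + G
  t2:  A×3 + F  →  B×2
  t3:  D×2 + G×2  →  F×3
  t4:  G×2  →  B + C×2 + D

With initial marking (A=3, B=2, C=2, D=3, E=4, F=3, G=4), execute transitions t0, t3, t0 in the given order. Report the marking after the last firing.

step 1: fire t0:  (A=3, B=2, C=2, D=3, E=4, F=3, G=4) → (A=3, B=2, C=1, D=3, E=7, F=3, G=3)
step 2: fire t3:  (A=3, B=2, C=1, D=3, E=7, F=3, G=3) → (A=3, B=2, C=1, D=1, E=7, F=6, G=1)
step 3: fire t0:  (A=3, B=2, C=1, D=1, E=7, F=6, G=1) → (A=3, B=2, C=0, D=1, E=10, F=6, G=0)

(A=3, B=2, C=0, D=1, E=10, F=6, G=0)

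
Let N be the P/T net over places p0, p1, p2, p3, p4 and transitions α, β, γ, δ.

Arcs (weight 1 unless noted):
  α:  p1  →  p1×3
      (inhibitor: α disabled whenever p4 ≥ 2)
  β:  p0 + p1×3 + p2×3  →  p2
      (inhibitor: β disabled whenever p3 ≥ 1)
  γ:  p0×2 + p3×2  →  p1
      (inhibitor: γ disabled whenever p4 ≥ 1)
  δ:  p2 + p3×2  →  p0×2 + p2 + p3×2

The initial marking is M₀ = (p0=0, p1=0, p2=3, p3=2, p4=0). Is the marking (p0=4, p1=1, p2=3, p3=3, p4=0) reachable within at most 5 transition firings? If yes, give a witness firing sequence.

NO — not reachable within 5 firings

depth 0: 1 marking
depth 1: 2 markings reached so far
depth 2: 4 markings reached so far
depth 3: 7 markings reached so far
depth 4: 11 markings reached so far
depth 5: 17 markings reached so far
target is not among the 17 markings reachable within 5 steps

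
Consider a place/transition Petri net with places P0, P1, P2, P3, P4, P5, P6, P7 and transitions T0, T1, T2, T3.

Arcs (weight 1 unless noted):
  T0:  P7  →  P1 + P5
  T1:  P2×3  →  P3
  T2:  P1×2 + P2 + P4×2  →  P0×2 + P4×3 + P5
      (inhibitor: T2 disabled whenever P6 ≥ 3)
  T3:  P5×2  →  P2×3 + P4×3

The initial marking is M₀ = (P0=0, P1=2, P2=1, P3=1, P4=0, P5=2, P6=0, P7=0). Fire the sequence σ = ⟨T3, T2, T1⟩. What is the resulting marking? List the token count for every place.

(P0=2, P1=0, P2=0, P3=2, P4=4, P5=1, P6=0, P7=0)

step 1: fire T3:  (P0=0, P1=2, P2=1, P3=1, P4=0, P5=2, P6=0, P7=0) → (P0=0, P1=2, P2=4, P3=1, P4=3, P5=0, P6=0, P7=0)
step 2: fire T2:  (P0=0, P1=2, P2=4, P3=1, P4=3, P5=0, P6=0, P7=0) → (P0=2, P1=0, P2=3, P3=1, P4=4, P5=1, P6=0, P7=0)
step 3: fire T1:  (P0=2, P1=0, P2=3, P3=1, P4=4, P5=1, P6=0, P7=0) → (P0=2, P1=0, P2=0, P3=2, P4=4, P5=1, P6=0, P7=0)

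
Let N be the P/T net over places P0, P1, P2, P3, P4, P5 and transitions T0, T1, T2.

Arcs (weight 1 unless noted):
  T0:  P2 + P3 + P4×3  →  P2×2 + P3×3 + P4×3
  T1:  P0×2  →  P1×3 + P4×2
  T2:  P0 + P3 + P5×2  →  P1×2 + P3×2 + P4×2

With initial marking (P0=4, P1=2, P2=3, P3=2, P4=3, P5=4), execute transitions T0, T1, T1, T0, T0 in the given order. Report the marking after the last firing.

step 1: fire T0:  (P0=4, P1=2, P2=3, P3=2, P4=3, P5=4) → (P0=4, P1=2, P2=4, P3=4, P4=3, P5=4)
step 2: fire T1:  (P0=4, P1=2, P2=4, P3=4, P4=3, P5=4) → (P0=2, P1=5, P2=4, P3=4, P4=5, P5=4)
step 3: fire T1:  (P0=2, P1=5, P2=4, P3=4, P4=5, P5=4) → (P0=0, P1=8, P2=4, P3=4, P4=7, P5=4)
step 4: fire T0:  (P0=0, P1=8, P2=4, P3=4, P4=7, P5=4) → (P0=0, P1=8, P2=5, P3=6, P4=7, P5=4)
step 5: fire T0:  (P0=0, P1=8, P2=5, P3=6, P4=7, P5=4) → (P0=0, P1=8, P2=6, P3=8, P4=7, P5=4)

(P0=0, P1=8, P2=6, P3=8, P4=7, P5=4)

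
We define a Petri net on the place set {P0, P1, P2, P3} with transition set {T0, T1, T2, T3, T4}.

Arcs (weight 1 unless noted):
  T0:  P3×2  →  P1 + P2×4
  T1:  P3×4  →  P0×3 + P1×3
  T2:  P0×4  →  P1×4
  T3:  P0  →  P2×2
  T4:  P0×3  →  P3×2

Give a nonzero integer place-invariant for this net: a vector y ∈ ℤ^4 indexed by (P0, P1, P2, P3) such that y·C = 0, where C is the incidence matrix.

y = (P0:2, P1:2, P2:1, P3:3)

Incidence matrix C (rows=places, cols=transitions):
       T0   T1   T2   T3   T4
   P0   0    3   -4   -1   -3
   P1   1    3    4    0    0
   P2   4    0    0    2    0
   P3  -2   -4    0    0    2

Candidate y = [2, 2, 1, 3]; check y·C column-wise:
  col T0: 2·0 + 2·1 + 1·4 + 3·-2 = 0
  col T1: 2·3 + 2·3 + 1·0 + 3·-4 = 0
  col T2: 2·-4 + 2·4 + 1·0 + 3·0 = 0
  col T3: 2·-1 + 2·0 + 1·2 + 3·0 = 0
  col T4: 2·-3 + 2·0 + 1·0 + 3·2 = 0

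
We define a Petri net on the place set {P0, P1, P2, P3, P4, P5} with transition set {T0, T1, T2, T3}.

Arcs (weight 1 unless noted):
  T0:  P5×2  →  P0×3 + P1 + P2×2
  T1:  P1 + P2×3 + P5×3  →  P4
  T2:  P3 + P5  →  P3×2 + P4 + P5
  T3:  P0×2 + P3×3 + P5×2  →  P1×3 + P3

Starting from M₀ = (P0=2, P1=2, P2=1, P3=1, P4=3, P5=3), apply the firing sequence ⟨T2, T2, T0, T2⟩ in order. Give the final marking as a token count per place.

step 1: fire T2:  (P0=2, P1=2, P2=1, P3=1, P4=3, P5=3) → (P0=2, P1=2, P2=1, P3=2, P4=4, P5=3)
step 2: fire T2:  (P0=2, P1=2, P2=1, P3=2, P4=4, P5=3) → (P0=2, P1=2, P2=1, P3=3, P4=5, P5=3)
step 3: fire T0:  (P0=2, P1=2, P2=1, P3=3, P4=5, P5=3) → (P0=5, P1=3, P2=3, P3=3, P4=5, P5=1)
step 4: fire T2:  (P0=5, P1=3, P2=3, P3=3, P4=5, P5=1) → (P0=5, P1=3, P2=3, P3=4, P4=6, P5=1)

(P0=5, P1=3, P2=3, P3=4, P4=6, P5=1)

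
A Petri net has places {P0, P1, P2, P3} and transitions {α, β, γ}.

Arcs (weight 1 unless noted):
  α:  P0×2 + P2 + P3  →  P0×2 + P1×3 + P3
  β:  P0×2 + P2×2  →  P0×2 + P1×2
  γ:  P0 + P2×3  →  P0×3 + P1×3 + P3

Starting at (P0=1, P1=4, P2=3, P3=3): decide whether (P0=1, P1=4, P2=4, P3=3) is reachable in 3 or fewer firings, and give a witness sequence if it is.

depth 0: 1 marking
depth 1: 2 markings reached so far
depth 2: 2 markings reached so far
(frontier empty at depth 2; search complete)
target is not among the 2 markings reachable within 3 steps

NO — not reachable within 3 firings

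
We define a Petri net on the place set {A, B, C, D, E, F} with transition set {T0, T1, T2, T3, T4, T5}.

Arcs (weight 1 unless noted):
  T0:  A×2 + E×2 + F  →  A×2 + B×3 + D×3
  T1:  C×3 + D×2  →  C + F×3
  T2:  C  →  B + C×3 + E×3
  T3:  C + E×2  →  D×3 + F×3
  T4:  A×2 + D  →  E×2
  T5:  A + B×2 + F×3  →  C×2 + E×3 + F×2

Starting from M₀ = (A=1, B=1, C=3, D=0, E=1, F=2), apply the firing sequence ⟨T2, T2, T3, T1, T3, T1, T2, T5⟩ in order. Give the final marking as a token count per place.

step 1: fire T2:  (A=1, B=1, C=3, D=0, E=1, F=2) → (A=1, B=2, C=5, D=0, E=4, F=2)
step 2: fire T2:  (A=1, B=2, C=5, D=0, E=4, F=2) → (A=1, B=3, C=7, D=0, E=7, F=2)
step 3: fire T3:  (A=1, B=3, C=7, D=0, E=7, F=2) → (A=1, B=3, C=6, D=3, E=5, F=5)
step 4: fire T1:  (A=1, B=3, C=6, D=3, E=5, F=5) → (A=1, B=3, C=4, D=1, E=5, F=8)
step 5: fire T3:  (A=1, B=3, C=4, D=1, E=5, F=8) → (A=1, B=3, C=3, D=4, E=3, F=11)
step 6: fire T1:  (A=1, B=3, C=3, D=4, E=3, F=11) → (A=1, B=3, C=1, D=2, E=3, F=14)
step 7: fire T2:  (A=1, B=3, C=1, D=2, E=3, F=14) → (A=1, B=4, C=3, D=2, E=6, F=14)
step 8: fire T5:  (A=1, B=4, C=3, D=2, E=6, F=14) → (A=0, B=2, C=5, D=2, E=9, F=13)

(A=0, B=2, C=5, D=2, E=9, F=13)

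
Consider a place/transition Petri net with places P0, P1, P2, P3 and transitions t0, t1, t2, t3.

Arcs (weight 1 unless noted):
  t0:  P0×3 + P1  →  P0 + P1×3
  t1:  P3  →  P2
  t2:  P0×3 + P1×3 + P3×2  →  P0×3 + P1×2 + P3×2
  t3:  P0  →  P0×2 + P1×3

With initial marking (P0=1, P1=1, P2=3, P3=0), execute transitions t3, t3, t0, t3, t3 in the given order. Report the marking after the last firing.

(P0=3, P1=15, P2=3, P3=0)

step 1: fire t3:  (P0=1, P1=1, P2=3, P3=0) → (P0=2, P1=4, P2=3, P3=0)
step 2: fire t3:  (P0=2, P1=4, P2=3, P3=0) → (P0=3, P1=7, P2=3, P3=0)
step 3: fire t0:  (P0=3, P1=7, P2=3, P3=0) → (P0=1, P1=9, P2=3, P3=0)
step 4: fire t3:  (P0=1, P1=9, P2=3, P3=0) → (P0=2, P1=12, P2=3, P3=0)
step 5: fire t3:  (P0=2, P1=12, P2=3, P3=0) → (P0=3, P1=15, P2=3, P3=0)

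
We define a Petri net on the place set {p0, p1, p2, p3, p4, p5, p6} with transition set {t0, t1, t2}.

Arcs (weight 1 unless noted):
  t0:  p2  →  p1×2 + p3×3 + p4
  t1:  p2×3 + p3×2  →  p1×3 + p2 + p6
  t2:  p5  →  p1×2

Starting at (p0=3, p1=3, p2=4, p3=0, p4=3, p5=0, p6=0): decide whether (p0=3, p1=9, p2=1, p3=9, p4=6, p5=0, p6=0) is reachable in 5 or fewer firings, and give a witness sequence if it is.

YES — reachable via ⟨t0, t0, t0⟩ (3 firings)

step 1: fire t0:  (p0=3, p1=3, p2=4, p3=0, p4=3, p5=0, p6=0) → (p0=3, p1=5, p2=3, p3=3, p4=4, p5=0, p6=0)
step 2: fire t0:  (p0=3, p1=5, p2=3, p3=3, p4=4, p5=0, p6=0) → (p0=3, p1=7, p2=2, p3=6, p4=5, p5=0, p6=0)
step 3: fire t0:  (p0=3, p1=7, p2=2, p3=6, p4=5, p5=0, p6=0) → (p0=3, p1=9, p2=1, p3=9, p4=6, p5=0, p6=0)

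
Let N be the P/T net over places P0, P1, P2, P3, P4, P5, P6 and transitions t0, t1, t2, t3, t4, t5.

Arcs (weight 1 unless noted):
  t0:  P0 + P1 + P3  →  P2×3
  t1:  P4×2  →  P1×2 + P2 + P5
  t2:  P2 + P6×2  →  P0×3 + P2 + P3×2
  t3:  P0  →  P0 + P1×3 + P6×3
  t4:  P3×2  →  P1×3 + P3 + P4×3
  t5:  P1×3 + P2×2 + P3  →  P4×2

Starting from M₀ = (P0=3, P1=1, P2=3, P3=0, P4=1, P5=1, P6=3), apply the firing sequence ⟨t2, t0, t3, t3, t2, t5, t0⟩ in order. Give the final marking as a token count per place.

(P0=7, P1=2, P2=7, P3=1, P4=3, P5=1, P6=5)

step 1: fire t2:  (P0=3, P1=1, P2=3, P3=0, P4=1, P5=1, P6=3) → (P0=6, P1=1, P2=3, P3=2, P4=1, P5=1, P6=1)
step 2: fire t0:  (P0=6, P1=1, P2=3, P3=2, P4=1, P5=1, P6=1) → (P0=5, P1=0, P2=6, P3=1, P4=1, P5=1, P6=1)
step 3: fire t3:  (P0=5, P1=0, P2=6, P3=1, P4=1, P5=1, P6=1) → (P0=5, P1=3, P2=6, P3=1, P4=1, P5=1, P6=4)
step 4: fire t3:  (P0=5, P1=3, P2=6, P3=1, P4=1, P5=1, P6=4) → (P0=5, P1=6, P2=6, P3=1, P4=1, P5=1, P6=7)
step 5: fire t2:  (P0=5, P1=6, P2=6, P3=1, P4=1, P5=1, P6=7) → (P0=8, P1=6, P2=6, P3=3, P4=1, P5=1, P6=5)
step 6: fire t5:  (P0=8, P1=6, P2=6, P3=3, P4=1, P5=1, P6=5) → (P0=8, P1=3, P2=4, P3=2, P4=3, P5=1, P6=5)
step 7: fire t0:  (P0=8, P1=3, P2=4, P3=2, P4=3, P5=1, P6=5) → (P0=7, P1=2, P2=7, P3=1, P4=3, P5=1, P6=5)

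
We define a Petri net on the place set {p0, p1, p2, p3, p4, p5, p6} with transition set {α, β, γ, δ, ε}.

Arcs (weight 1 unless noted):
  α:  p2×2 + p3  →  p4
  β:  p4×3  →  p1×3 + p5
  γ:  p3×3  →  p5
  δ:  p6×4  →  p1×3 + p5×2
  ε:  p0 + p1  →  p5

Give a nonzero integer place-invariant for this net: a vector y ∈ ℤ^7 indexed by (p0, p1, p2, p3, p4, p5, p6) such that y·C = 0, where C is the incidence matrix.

Incidence matrix C (rows=places, cols=transitions):
        α    β    γ    δ    ε
   p0   0    0    0    0   -1
   p1   0    3    0    3   -1
   p2  -2    0    0    0    0
   p3  -1    0   -3    0    0
   p4   1   -3    0    0    0
   p5   0    1    1    2    1
   p6   0    0    0   -4    0

Candidate y = [5, -2, -1, 1, -1, 3, 0]; check y·C column-wise:
  col α: 5·0 + -2·0 + -1·-2 + 1·-1 + -1·1 + 3·0 = 0
  col β: 5·0 + -2·3 + -1·0 + 1·0 + -1·-3 + 3·1 = 0
  col γ: 5·0 + -2·0 + -1·0 + 1·-3 + -1·0 + 3·1 = 0
  col δ: 5·0 + -2·3 + -1·0 + 1·0 + -1·0 + 3·2 + 0·-4 = 0
  col ε: 5·-1 + -2·-1 + -1·0 + 1·0 + -1·0 + 3·1 = 0

y = (p0:5, p1:-2, p2:-1, p3:1, p4:-1, p5:3, p6:0)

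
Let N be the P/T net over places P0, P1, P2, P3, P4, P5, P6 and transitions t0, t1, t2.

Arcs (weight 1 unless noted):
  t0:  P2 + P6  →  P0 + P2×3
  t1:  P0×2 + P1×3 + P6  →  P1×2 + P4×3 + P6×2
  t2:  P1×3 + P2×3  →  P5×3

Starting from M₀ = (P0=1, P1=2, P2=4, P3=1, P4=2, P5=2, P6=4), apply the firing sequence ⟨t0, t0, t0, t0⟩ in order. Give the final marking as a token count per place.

(P0=5, P1=2, P2=12, P3=1, P4=2, P5=2, P6=0)

step 1: fire t0:  (P0=1, P1=2, P2=4, P3=1, P4=2, P5=2, P6=4) → (P0=2, P1=2, P2=6, P3=1, P4=2, P5=2, P6=3)
step 2: fire t0:  (P0=2, P1=2, P2=6, P3=1, P4=2, P5=2, P6=3) → (P0=3, P1=2, P2=8, P3=1, P4=2, P5=2, P6=2)
step 3: fire t0:  (P0=3, P1=2, P2=8, P3=1, P4=2, P5=2, P6=2) → (P0=4, P1=2, P2=10, P3=1, P4=2, P5=2, P6=1)
step 4: fire t0:  (P0=4, P1=2, P2=10, P3=1, P4=2, P5=2, P6=1) → (P0=5, P1=2, P2=12, P3=1, P4=2, P5=2, P6=0)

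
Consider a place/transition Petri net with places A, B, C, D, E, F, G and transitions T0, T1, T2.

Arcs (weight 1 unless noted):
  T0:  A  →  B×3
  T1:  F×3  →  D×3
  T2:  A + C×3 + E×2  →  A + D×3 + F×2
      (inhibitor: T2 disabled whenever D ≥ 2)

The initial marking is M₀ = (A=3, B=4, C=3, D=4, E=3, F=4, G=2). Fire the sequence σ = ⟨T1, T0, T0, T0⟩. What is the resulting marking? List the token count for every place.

step 1: fire T1:  (A=3, B=4, C=3, D=4, E=3, F=4, G=2) → (A=3, B=4, C=3, D=7, E=3, F=1, G=2)
step 2: fire T0:  (A=3, B=4, C=3, D=7, E=3, F=1, G=2) → (A=2, B=7, C=3, D=7, E=3, F=1, G=2)
step 3: fire T0:  (A=2, B=7, C=3, D=7, E=3, F=1, G=2) → (A=1, B=10, C=3, D=7, E=3, F=1, G=2)
step 4: fire T0:  (A=1, B=10, C=3, D=7, E=3, F=1, G=2) → (A=0, B=13, C=3, D=7, E=3, F=1, G=2)

(A=0, B=13, C=3, D=7, E=3, F=1, G=2)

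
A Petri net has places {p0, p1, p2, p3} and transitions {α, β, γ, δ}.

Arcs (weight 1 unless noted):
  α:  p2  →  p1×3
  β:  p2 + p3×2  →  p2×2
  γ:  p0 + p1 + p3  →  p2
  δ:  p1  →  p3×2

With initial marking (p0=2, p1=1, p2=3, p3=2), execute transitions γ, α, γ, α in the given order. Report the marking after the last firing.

(p0=0, p1=5, p2=3, p3=0)

step 1: fire γ:  (p0=2, p1=1, p2=3, p3=2) → (p0=1, p1=0, p2=4, p3=1)
step 2: fire α:  (p0=1, p1=0, p2=4, p3=1) → (p0=1, p1=3, p2=3, p3=1)
step 3: fire γ:  (p0=1, p1=3, p2=3, p3=1) → (p0=0, p1=2, p2=4, p3=0)
step 4: fire α:  (p0=0, p1=2, p2=4, p3=0) → (p0=0, p1=5, p2=3, p3=0)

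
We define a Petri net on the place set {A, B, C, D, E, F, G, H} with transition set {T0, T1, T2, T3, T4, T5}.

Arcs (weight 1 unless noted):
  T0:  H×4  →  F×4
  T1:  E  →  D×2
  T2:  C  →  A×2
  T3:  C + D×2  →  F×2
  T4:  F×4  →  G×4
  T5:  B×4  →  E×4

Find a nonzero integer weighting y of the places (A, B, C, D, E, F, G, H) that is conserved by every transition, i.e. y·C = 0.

y = (A:1, B:-2, C:2, D:-1, E:-2, F:0, G:0, H:0)

Incidence matrix C (rows=places, cols=transitions):
       T0   T1   T2   T3   T4   T5
    A   0    0    2    0    0    0
    B   0    0    0    0    0   -4
    C   0    0   -1   -1    0    0
    D   0    2    0   -2    0    0
    E   0   -1    0    0    0    4
    F   4    0    0    2   -4    0
    G   0    0    0    0    4    0
    H  -4    0    0    0    0    0

Candidate y = [1, -2, 2, -1, -2, 0, 0, 0]; check y·C column-wise:
  col T0: 1·0 + -2·0 + 2·0 + -1·0 + -2·0 + 0·4 + 0·-4 = 0
  col T1: 1·0 + -2·0 + 2·0 + -1·2 + -2·-1 = 0
  col T2: 1·2 + -2·0 + 2·-1 + -1·0 + -2·0 = 0
  col T3: 1·0 + -2·0 + 2·-1 + -1·-2 + -2·0 + 0·2 = 0
  col T4: 1·0 + -2·0 + 2·0 + -1·0 + -2·0 + 0·-4 + 0·4 = 0
  col T5: 1·0 + -2·-4 + 2·0 + -1·0 + -2·4 = 0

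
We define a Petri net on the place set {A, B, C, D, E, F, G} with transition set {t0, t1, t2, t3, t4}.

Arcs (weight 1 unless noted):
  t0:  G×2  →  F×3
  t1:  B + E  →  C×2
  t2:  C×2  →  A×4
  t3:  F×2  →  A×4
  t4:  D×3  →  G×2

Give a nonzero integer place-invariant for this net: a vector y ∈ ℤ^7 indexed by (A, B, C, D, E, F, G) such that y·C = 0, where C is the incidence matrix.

y = (A:0, B:1, C:0, D:0, E:-1, F:0, G:0)

Incidence matrix C (rows=places, cols=transitions):
       t0   t1   t2   t3   t4
    A   0    0    4    4    0
    B   0   -1    0    0    0
    C   0    2   -2    0    0
    D   0    0    0    0   -3
    E   0   -1    0    0    0
    F   3    0    0   -2    0
    G  -2    0    0    0    2

Candidate y = [0, 1, 0, 0, -1, 0, 0]; check y·C column-wise:
  col t0: 1·0 + -1·0 + 0·3 + 0·-2 = 0
  col t1: 1·-1 + 0·2 + -1·-1 = 0
  col t2: 0·4 + 1·0 + 0·-2 + -1·0 = 0
  col t3: 0·4 + 1·0 + -1·0 + 0·-2 = 0
  col t4: 1·0 + 0·-3 + -1·0 + 0·2 = 0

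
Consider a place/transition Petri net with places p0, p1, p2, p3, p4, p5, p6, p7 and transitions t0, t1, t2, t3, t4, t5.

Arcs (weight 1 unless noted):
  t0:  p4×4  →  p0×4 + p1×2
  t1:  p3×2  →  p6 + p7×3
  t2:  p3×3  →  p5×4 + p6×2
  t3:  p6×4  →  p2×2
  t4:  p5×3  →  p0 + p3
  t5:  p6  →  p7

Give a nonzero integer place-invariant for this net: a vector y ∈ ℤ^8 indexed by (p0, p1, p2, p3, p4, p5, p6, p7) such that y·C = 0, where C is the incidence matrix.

y = (p0:0, p1:2, p2:0, p3:0, p4:1, p5:0, p6:0, p7:0)

Incidence matrix C (rows=places, cols=transitions):
       t0   t1   t2   t3   t4   t5
   p0   4    0    0    0    1    0
   p1   2    0    0    0    0    0
   p2   0    0    0    2    0    0
   p3   0   -2   -3    0    1    0
   p4  -4    0    0    0    0    0
   p5   0    0    4    0   -3    0
   p6   0    1    2   -4    0   -1
   p7   0    3    0    0    0    1

Candidate y = [0, 2, 0, 0, 1, 0, 0, 0]; check y·C column-wise:
  col t0: 0·4 + 2·2 + 1·-4 = 0
  col t1: 2·0 + 0·-2 + 1·0 + 0·1 + 0·3 = 0
  col t2: 2·0 + 0·-3 + 1·0 + 0·4 + 0·2 = 0
  col t3: 2·0 + 0·2 + 1·0 + 0·-4 = 0
  col t4: 0·1 + 2·0 + 0·1 + 1·0 + 0·-3 = 0
  col t5: 2·0 + 1·0 + 0·-1 + 0·1 = 0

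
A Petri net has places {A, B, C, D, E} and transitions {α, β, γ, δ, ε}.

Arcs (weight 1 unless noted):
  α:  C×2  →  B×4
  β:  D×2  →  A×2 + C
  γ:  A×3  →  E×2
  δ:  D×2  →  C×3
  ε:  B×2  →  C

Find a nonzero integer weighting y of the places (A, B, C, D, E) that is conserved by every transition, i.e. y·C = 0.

Incidence matrix C (rows=places, cols=transitions):
        α    β    γ    δ    ε
    A   0    2   -3    0    0
    B   4    0    0    0   -2
    C  -2    1    0    3    1
    D   0   -2    0   -2    0
    E   0    0    2    0    0

Candidate y = [2, 1, 2, 3, 3]; check y·C column-wise:
  col α: 2·0 + 1·4 + 2·-2 + 3·0 + 3·0 = 0
  col β: 2·2 + 1·0 + 2·1 + 3·-2 + 3·0 = 0
  col γ: 2·-3 + 1·0 + 2·0 + 3·0 + 3·2 = 0
  col δ: 2·0 + 1·0 + 2·3 + 3·-2 + 3·0 = 0
  col ε: 2·0 + 1·-2 + 2·1 + 3·0 + 3·0 = 0

y = (A:2, B:1, C:2, D:3, E:3)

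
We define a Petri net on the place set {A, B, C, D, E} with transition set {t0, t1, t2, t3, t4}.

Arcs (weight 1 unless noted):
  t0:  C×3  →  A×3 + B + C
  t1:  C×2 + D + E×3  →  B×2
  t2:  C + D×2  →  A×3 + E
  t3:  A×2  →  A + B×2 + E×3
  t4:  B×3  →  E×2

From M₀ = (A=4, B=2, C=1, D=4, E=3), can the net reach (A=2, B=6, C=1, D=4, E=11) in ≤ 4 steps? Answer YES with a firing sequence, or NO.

NO — not reachable within 4 firings

depth 0: 1 marking
depth 1: 3 markings reached so far
depth 2: 6 markings reached so far
depth 3: 10 markings reached so far
depth 4: 14 markings reached so far
target is not among the 14 markings reachable within 4 steps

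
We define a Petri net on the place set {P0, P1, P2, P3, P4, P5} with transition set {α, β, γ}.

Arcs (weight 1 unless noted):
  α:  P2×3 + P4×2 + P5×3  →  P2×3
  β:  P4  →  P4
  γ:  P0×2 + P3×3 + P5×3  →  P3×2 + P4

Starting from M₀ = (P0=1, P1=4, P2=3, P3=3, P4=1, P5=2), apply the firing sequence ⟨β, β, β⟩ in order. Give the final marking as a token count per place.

(P0=1, P1=4, P2=3, P3=3, P4=1, P5=2)

step 1: fire β:  (P0=1, P1=4, P2=3, P3=3, P4=1, P5=2) → (P0=1, P1=4, P2=3, P3=3, P4=1, P5=2)
step 2: fire β:  (P0=1, P1=4, P2=3, P3=3, P4=1, P5=2) → (P0=1, P1=4, P2=3, P3=3, P4=1, P5=2)
step 3: fire β:  (P0=1, P1=4, P2=3, P3=3, P4=1, P5=2) → (P0=1, P1=4, P2=3, P3=3, P4=1, P5=2)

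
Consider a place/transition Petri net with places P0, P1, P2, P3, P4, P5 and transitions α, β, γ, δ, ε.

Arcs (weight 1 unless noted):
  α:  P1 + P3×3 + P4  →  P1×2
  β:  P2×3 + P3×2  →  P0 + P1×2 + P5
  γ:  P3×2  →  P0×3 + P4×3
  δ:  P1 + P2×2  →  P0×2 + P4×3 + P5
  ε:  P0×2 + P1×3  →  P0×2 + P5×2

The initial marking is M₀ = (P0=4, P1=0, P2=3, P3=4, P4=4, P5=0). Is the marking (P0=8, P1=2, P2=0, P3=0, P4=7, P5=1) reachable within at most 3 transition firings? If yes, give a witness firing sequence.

YES — reachable via ⟨β, γ⟩ (2 firings)

step 1: fire β:  (P0=4, P1=0, P2=3, P3=4, P4=4, P5=0) → (P0=5, P1=2, P2=0, P3=2, P4=4, P5=1)
step 2: fire γ:  (P0=5, P1=2, P2=0, P3=2, P4=4, P5=1) → (P0=8, P1=2, P2=0, P3=0, P4=7, P5=1)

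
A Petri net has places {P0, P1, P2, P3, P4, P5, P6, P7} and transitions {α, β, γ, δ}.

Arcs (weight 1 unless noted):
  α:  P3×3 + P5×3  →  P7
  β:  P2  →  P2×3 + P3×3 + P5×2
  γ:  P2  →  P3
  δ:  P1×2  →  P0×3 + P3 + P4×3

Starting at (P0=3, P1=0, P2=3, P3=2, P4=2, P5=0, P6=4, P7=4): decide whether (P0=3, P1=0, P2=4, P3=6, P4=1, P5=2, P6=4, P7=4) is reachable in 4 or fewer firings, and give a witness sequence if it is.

NO — not reachable within 4 firings

depth 0: 1 marking
depth 1: 3 markings reached so far
depth 2: 6 markings reached so far
depth 3: 11 markings reached so far
depth 4: 17 markings reached so far
target is not among the 17 markings reachable within 4 steps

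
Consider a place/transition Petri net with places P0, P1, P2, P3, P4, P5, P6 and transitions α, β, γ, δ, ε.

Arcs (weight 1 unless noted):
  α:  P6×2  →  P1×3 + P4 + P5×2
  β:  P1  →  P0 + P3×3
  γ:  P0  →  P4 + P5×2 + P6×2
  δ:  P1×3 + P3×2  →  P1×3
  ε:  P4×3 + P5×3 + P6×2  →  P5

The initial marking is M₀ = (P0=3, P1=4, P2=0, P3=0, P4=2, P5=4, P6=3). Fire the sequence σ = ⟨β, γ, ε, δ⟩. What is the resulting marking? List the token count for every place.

(P0=3, P1=3, P2=0, P3=1, P4=0, P5=4, P6=3)

step 1: fire β:  (P0=3, P1=4, P2=0, P3=0, P4=2, P5=4, P6=3) → (P0=4, P1=3, P2=0, P3=3, P4=2, P5=4, P6=3)
step 2: fire γ:  (P0=4, P1=3, P2=0, P3=3, P4=2, P5=4, P6=3) → (P0=3, P1=3, P2=0, P3=3, P4=3, P5=6, P6=5)
step 3: fire ε:  (P0=3, P1=3, P2=0, P3=3, P4=3, P5=6, P6=5) → (P0=3, P1=3, P2=0, P3=3, P4=0, P5=4, P6=3)
step 4: fire δ:  (P0=3, P1=3, P2=0, P3=3, P4=0, P5=4, P6=3) → (P0=3, P1=3, P2=0, P3=1, P4=0, P5=4, P6=3)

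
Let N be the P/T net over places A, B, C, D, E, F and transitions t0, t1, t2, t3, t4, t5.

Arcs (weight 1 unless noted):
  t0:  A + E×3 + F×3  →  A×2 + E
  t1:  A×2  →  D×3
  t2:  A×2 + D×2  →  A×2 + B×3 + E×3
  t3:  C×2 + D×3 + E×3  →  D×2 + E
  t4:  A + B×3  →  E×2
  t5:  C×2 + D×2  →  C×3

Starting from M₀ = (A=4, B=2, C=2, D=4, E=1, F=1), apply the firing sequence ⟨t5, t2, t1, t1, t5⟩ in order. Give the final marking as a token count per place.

step 1: fire t5:  (A=4, B=2, C=2, D=4, E=1, F=1) → (A=4, B=2, C=3, D=2, E=1, F=1)
step 2: fire t2:  (A=4, B=2, C=3, D=2, E=1, F=1) → (A=4, B=5, C=3, D=0, E=4, F=1)
step 3: fire t1:  (A=4, B=5, C=3, D=0, E=4, F=1) → (A=2, B=5, C=3, D=3, E=4, F=1)
step 4: fire t1:  (A=2, B=5, C=3, D=3, E=4, F=1) → (A=0, B=5, C=3, D=6, E=4, F=1)
step 5: fire t5:  (A=0, B=5, C=3, D=6, E=4, F=1) → (A=0, B=5, C=4, D=4, E=4, F=1)

(A=0, B=5, C=4, D=4, E=4, F=1)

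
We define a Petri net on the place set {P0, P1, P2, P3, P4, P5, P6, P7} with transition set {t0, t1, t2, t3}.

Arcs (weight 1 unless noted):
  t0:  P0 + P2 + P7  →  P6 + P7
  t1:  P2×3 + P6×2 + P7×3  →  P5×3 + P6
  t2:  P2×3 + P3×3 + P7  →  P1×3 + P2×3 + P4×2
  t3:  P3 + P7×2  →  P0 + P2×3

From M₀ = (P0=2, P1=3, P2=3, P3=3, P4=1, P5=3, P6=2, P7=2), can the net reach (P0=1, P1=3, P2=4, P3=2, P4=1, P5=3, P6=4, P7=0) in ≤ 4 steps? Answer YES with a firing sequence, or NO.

YES — reachable via ⟨t0, t0, t3⟩ (3 firings)

step 1: fire t0:  (P0=2, P1=3, P2=3, P3=3, P4=1, P5=3, P6=2, P7=2) → (P0=1, P1=3, P2=2, P3=3, P4=1, P5=3, P6=3, P7=2)
step 2: fire t0:  (P0=1, P1=3, P2=2, P3=3, P4=1, P5=3, P6=3, P7=2) → (P0=0, P1=3, P2=1, P3=3, P4=1, P5=3, P6=4, P7=2)
step 3: fire t3:  (P0=0, P1=3, P2=1, P3=3, P4=1, P5=3, P6=4, P7=2) → (P0=1, P1=3, P2=4, P3=2, P4=1, P5=3, P6=4, P7=0)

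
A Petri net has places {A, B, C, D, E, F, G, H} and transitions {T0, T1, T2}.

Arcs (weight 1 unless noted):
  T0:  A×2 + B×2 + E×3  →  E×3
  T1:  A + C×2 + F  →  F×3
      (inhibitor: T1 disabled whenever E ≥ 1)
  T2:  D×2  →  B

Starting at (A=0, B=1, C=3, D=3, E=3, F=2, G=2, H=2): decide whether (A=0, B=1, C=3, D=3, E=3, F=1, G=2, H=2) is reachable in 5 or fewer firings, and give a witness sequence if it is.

depth 0: 1 marking
depth 1: 2 markings reached so far
depth 2: 2 markings reached so far
(frontier empty at depth 2; search complete)
target is not among the 2 markings reachable within 5 steps

NO — not reachable within 5 firings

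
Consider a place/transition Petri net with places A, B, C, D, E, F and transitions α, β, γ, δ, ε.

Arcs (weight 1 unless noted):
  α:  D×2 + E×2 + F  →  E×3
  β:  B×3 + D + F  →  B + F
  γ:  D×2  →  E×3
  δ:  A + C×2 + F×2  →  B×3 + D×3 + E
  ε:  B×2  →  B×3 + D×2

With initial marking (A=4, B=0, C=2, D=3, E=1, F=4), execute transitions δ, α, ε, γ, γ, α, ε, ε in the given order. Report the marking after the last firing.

(A=3, B=6, C=0, D=4, E=10, F=0)

step 1: fire δ:  (A=4, B=0, C=2, D=3, E=1, F=4) → (A=3, B=3, C=0, D=6, E=2, F=2)
step 2: fire α:  (A=3, B=3, C=0, D=6, E=2, F=2) → (A=3, B=3, C=0, D=4, E=3, F=1)
step 3: fire ε:  (A=3, B=3, C=0, D=4, E=3, F=1) → (A=3, B=4, C=0, D=6, E=3, F=1)
step 4: fire γ:  (A=3, B=4, C=0, D=6, E=3, F=1) → (A=3, B=4, C=0, D=4, E=6, F=1)
step 5: fire γ:  (A=3, B=4, C=0, D=4, E=6, F=1) → (A=3, B=4, C=0, D=2, E=9, F=1)
step 6: fire α:  (A=3, B=4, C=0, D=2, E=9, F=1) → (A=3, B=4, C=0, D=0, E=10, F=0)
step 7: fire ε:  (A=3, B=4, C=0, D=0, E=10, F=0) → (A=3, B=5, C=0, D=2, E=10, F=0)
step 8: fire ε:  (A=3, B=5, C=0, D=2, E=10, F=0) → (A=3, B=6, C=0, D=4, E=10, F=0)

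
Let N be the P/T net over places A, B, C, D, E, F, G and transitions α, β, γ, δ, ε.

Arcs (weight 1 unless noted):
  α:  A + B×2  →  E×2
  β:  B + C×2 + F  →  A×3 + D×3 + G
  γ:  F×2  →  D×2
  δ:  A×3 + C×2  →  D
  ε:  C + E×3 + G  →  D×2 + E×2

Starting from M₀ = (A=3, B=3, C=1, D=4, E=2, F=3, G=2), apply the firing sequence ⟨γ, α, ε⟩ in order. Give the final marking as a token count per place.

step 1: fire γ:  (A=3, B=3, C=1, D=4, E=2, F=3, G=2) → (A=3, B=3, C=1, D=6, E=2, F=1, G=2)
step 2: fire α:  (A=3, B=3, C=1, D=6, E=2, F=1, G=2) → (A=2, B=1, C=1, D=6, E=4, F=1, G=2)
step 3: fire ε:  (A=2, B=1, C=1, D=6, E=4, F=1, G=2) → (A=2, B=1, C=0, D=8, E=3, F=1, G=1)

(A=2, B=1, C=0, D=8, E=3, F=1, G=1)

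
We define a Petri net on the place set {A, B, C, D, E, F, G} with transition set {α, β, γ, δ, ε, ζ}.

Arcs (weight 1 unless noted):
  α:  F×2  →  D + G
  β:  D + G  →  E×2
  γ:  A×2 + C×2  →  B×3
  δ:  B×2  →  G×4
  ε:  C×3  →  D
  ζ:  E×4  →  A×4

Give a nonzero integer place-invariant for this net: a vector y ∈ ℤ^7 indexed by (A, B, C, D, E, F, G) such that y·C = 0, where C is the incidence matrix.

Incidence matrix C (rows=places, cols=transitions):
        α    β    γ    δ    ε    ζ
    A   0    0   -2    0    0    4
    B   0    0    3   -2    0    0
    C   0    0   -2    0   -3    0
    D   1   -1    0    0    1    0
    E   0    2    0    0    0   -4
    F  -2    0    0    0    0    0
    G   1   -1    0    4    0    0

Candidate y = [2, 2, 1, 3, 2, 2, 1]; check y·C column-wise:
  col α: 2·0 + 2·0 + 1·0 + 3·1 + 2·0 + 2·-2 + 1·1 = 0
  col β: 2·0 + 2·0 + 1·0 + 3·-1 + 2·2 + 2·0 + 1·-1 = 0
  col γ: 2·-2 + 2·3 + 1·-2 + 3·0 + 2·0 + 2·0 + 1·0 = 0
  col δ: 2·0 + 2·-2 + 1·0 + 3·0 + 2·0 + 2·0 + 1·4 = 0
  col ε: 2·0 + 2·0 + 1·-3 + 3·1 + 2·0 + 2·0 + 1·0 = 0
  col ζ: 2·4 + 2·0 + 1·0 + 3·0 + 2·-4 + 2·0 + 1·0 = 0

y = (A:2, B:2, C:1, D:3, E:2, F:2, G:1)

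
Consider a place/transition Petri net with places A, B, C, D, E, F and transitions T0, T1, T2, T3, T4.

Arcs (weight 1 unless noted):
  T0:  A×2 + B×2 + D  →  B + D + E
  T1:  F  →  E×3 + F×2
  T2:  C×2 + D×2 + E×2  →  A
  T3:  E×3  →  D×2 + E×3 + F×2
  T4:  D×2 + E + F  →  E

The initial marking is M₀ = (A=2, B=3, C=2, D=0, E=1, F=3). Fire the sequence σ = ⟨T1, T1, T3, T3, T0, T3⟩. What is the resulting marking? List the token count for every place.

(A=0, B=2, C=2, D=6, E=8, F=11)

step 1: fire T1:  (A=2, B=3, C=2, D=0, E=1, F=3) → (A=2, B=3, C=2, D=0, E=4, F=4)
step 2: fire T1:  (A=2, B=3, C=2, D=0, E=4, F=4) → (A=2, B=3, C=2, D=0, E=7, F=5)
step 3: fire T3:  (A=2, B=3, C=2, D=0, E=7, F=5) → (A=2, B=3, C=2, D=2, E=7, F=7)
step 4: fire T3:  (A=2, B=3, C=2, D=2, E=7, F=7) → (A=2, B=3, C=2, D=4, E=7, F=9)
step 5: fire T0:  (A=2, B=3, C=2, D=4, E=7, F=9) → (A=0, B=2, C=2, D=4, E=8, F=9)
step 6: fire T3:  (A=0, B=2, C=2, D=4, E=8, F=9) → (A=0, B=2, C=2, D=6, E=8, F=11)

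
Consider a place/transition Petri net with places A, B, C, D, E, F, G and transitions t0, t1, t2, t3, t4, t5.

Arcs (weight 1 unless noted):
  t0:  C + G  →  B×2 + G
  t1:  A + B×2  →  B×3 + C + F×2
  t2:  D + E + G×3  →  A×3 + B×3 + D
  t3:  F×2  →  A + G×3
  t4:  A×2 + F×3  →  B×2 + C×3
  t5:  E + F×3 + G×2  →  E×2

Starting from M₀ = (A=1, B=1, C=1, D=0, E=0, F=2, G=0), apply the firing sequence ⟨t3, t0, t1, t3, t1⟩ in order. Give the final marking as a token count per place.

step 1: fire t3:  (A=1, B=1, C=1, D=0, E=0, F=2, G=0) → (A=2, B=1, C=1, D=0, E=0, F=0, G=3)
step 2: fire t0:  (A=2, B=1, C=1, D=0, E=0, F=0, G=3) → (A=2, B=3, C=0, D=0, E=0, F=0, G=3)
step 3: fire t1:  (A=2, B=3, C=0, D=0, E=0, F=0, G=3) → (A=1, B=4, C=1, D=0, E=0, F=2, G=3)
step 4: fire t3:  (A=1, B=4, C=1, D=0, E=0, F=2, G=3) → (A=2, B=4, C=1, D=0, E=0, F=0, G=6)
step 5: fire t1:  (A=2, B=4, C=1, D=0, E=0, F=0, G=6) → (A=1, B=5, C=2, D=0, E=0, F=2, G=6)

(A=1, B=5, C=2, D=0, E=0, F=2, G=6)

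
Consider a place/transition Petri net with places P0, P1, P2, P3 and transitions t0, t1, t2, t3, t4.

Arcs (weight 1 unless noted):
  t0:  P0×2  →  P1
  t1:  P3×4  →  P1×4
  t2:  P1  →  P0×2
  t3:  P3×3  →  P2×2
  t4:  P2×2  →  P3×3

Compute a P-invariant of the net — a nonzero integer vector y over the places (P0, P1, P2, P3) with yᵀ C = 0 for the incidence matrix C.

Incidence matrix C (rows=places, cols=transitions):
       t0   t1   t2   t3   t4
   P0  -2    0    2    0    0
   P1   1    4   -1    0    0
   P2   0    0    0    2   -2
   P3   0   -4    0   -3    3

Candidate y = [1, 2, 3, 2]; check y·C column-wise:
  col t0: 1·-2 + 2·1 + 3·0 + 2·0 = 0
  col t1: 1·0 + 2·4 + 3·0 + 2·-4 = 0
  col t2: 1·2 + 2·-1 + 3·0 + 2·0 = 0
  col t3: 1·0 + 2·0 + 3·2 + 2·-3 = 0
  col t4: 1·0 + 2·0 + 3·-2 + 2·3 = 0

y = (P0:1, P1:2, P2:3, P3:2)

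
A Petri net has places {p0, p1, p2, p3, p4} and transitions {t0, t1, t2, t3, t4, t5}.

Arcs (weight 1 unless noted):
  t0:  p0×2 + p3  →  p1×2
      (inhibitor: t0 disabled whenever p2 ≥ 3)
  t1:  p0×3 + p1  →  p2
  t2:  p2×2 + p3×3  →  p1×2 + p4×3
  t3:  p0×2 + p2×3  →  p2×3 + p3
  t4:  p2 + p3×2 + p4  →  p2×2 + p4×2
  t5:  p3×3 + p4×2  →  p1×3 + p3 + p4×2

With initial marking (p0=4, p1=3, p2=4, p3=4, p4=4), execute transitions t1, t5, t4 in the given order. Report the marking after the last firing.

step 1: fire t1:  (p0=4, p1=3, p2=4, p3=4, p4=4) → (p0=1, p1=2, p2=5, p3=4, p4=4)
step 2: fire t5:  (p0=1, p1=2, p2=5, p3=4, p4=4) → (p0=1, p1=5, p2=5, p3=2, p4=4)
step 3: fire t4:  (p0=1, p1=5, p2=5, p3=2, p4=4) → (p0=1, p1=5, p2=6, p3=0, p4=5)

(p0=1, p1=5, p2=6, p3=0, p4=5)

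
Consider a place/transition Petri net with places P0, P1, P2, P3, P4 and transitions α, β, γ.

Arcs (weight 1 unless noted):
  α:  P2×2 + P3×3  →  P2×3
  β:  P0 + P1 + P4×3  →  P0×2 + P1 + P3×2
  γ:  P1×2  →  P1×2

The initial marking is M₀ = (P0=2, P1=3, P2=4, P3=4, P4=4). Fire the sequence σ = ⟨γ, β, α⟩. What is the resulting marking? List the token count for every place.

(P0=3, P1=3, P2=5, P3=3, P4=1)

step 1: fire γ:  (P0=2, P1=3, P2=4, P3=4, P4=4) → (P0=2, P1=3, P2=4, P3=4, P4=4)
step 2: fire β:  (P0=2, P1=3, P2=4, P3=4, P4=4) → (P0=3, P1=3, P2=4, P3=6, P4=1)
step 3: fire α:  (P0=3, P1=3, P2=4, P3=6, P4=1) → (P0=3, P1=3, P2=5, P3=3, P4=1)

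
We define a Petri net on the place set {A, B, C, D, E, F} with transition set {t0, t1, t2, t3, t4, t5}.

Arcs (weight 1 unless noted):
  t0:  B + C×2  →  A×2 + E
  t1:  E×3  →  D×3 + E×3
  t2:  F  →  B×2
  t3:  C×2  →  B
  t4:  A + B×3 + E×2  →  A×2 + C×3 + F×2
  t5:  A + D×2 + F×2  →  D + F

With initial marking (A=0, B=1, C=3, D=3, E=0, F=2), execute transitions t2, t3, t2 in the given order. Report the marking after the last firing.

(A=0, B=6, C=1, D=3, E=0, F=0)

step 1: fire t2:  (A=0, B=1, C=3, D=3, E=0, F=2) → (A=0, B=3, C=3, D=3, E=0, F=1)
step 2: fire t3:  (A=0, B=3, C=3, D=3, E=0, F=1) → (A=0, B=4, C=1, D=3, E=0, F=1)
step 3: fire t2:  (A=0, B=4, C=1, D=3, E=0, F=1) → (A=0, B=6, C=1, D=3, E=0, F=0)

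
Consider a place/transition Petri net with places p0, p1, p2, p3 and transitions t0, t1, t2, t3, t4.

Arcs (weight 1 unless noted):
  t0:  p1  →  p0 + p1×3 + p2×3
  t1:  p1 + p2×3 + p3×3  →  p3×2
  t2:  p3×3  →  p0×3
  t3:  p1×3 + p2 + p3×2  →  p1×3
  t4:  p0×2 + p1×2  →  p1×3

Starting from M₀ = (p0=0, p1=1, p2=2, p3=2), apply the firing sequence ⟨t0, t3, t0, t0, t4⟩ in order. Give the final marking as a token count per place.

(p0=1, p1=8, p2=10, p3=0)

step 1: fire t0:  (p0=0, p1=1, p2=2, p3=2) → (p0=1, p1=3, p2=5, p3=2)
step 2: fire t3:  (p0=1, p1=3, p2=5, p3=2) → (p0=1, p1=3, p2=4, p3=0)
step 3: fire t0:  (p0=1, p1=3, p2=4, p3=0) → (p0=2, p1=5, p2=7, p3=0)
step 4: fire t0:  (p0=2, p1=5, p2=7, p3=0) → (p0=3, p1=7, p2=10, p3=0)
step 5: fire t4:  (p0=3, p1=7, p2=10, p3=0) → (p0=1, p1=8, p2=10, p3=0)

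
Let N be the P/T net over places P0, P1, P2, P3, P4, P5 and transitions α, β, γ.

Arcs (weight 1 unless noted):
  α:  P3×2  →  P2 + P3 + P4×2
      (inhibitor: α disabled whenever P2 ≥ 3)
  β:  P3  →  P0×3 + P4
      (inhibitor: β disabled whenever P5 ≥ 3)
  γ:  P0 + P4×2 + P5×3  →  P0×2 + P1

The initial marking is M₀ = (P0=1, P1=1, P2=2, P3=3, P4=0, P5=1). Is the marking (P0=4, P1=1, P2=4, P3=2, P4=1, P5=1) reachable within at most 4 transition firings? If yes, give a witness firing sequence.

depth 0: 1 marking
depth 1: 3 markings reached so far
depth 2: 5 markings reached so far
depth 3: 7 markings reached so far
depth 4: 7 markings reached so far
(frontier empty at depth 4; search complete)
target is not among the 7 markings reachable within 4 steps

NO — not reachable within 4 firings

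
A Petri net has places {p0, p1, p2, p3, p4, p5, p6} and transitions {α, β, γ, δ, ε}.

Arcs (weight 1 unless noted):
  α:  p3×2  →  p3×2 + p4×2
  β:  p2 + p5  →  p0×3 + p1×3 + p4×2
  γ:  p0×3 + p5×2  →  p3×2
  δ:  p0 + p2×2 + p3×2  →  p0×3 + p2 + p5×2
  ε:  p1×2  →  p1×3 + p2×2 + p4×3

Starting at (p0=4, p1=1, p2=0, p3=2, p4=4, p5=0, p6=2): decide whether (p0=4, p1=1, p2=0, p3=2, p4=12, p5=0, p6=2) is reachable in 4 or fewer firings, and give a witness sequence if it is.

YES — reachable via ⟨α, α, α, α⟩ (4 firings)

step 1: fire α:  (p0=4, p1=1, p2=0, p3=2, p4=4, p5=0, p6=2) → (p0=4, p1=1, p2=0, p3=2, p4=6, p5=0, p6=2)
step 2: fire α:  (p0=4, p1=1, p2=0, p3=2, p4=6, p5=0, p6=2) → (p0=4, p1=1, p2=0, p3=2, p4=8, p5=0, p6=2)
step 3: fire α:  (p0=4, p1=1, p2=0, p3=2, p4=8, p5=0, p6=2) → (p0=4, p1=1, p2=0, p3=2, p4=10, p5=0, p6=2)
step 4: fire α:  (p0=4, p1=1, p2=0, p3=2, p4=10, p5=0, p6=2) → (p0=4, p1=1, p2=0, p3=2, p4=12, p5=0, p6=2)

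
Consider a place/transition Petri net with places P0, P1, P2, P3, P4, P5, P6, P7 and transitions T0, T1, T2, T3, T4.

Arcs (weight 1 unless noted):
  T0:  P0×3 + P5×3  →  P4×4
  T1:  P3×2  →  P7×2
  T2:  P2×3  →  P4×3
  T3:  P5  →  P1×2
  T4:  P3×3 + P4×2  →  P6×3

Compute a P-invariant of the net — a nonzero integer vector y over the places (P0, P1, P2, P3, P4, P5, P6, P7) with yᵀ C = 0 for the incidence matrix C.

Incidence matrix C (rows=places, cols=transitions):
       T0   T1   T2   T3   T4
   P0  -3    0    0    0    0
   P1   0    0    0    2    0
   P2   0    0   -3    0    0
   P3   0   -2    0    0   -3
   P4   4    0    3    0   -2
   P5  -3    0    0   -1    0
   P6   0    0    0    0    3
   P7   0    2    0    0    0

Candidate y = [2, -1, 0, 0, 0, -2, 0, 0]; check y·C column-wise:
  col T0: 2·-3 + -1·0 + 0·4 + -2·-3 = 0
  col T1: 2·0 + -1·0 + 0·-2 + -2·0 + 0·2 = 0
  col T2: 2·0 + -1·0 + 0·-3 + 0·3 + -2·0 = 0
  col T3: 2·0 + -1·2 + -2·-1 = 0
  col T4: 2·0 + -1·0 + 0·-3 + 0·-2 + -2·0 + 0·3 = 0

y = (P0:2, P1:-1, P2:0, P3:0, P4:0, P5:-2, P6:0, P7:0)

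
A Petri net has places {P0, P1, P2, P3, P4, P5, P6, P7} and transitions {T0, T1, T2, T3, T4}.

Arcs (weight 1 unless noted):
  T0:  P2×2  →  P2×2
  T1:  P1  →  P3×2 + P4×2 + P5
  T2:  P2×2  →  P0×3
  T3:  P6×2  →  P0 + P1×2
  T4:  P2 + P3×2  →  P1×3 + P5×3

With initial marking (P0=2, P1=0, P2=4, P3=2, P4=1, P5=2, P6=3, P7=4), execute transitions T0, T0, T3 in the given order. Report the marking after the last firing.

step 1: fire T0:  (P0=2, P1=0, P2=4, P3=2, P4=1, P5=2, P6=3, P7=4) → (P0=2, P1=0, P2=4, P3=2, P4=1, P5=2, P6=3, P7=4)
step 2: fire T0:  (P0=2, P1=0, P2=4, P3=2, P4=1, P5=2, P6=3, P7=4) → (P0=2, P1=0, P2=4, P3=2, P4=1, P5=2, P6=3, P7=4)
step 3: fire T3:  (P0=2, P1=0, P2=4, P3=2, P4=1, P5=2, P6=3, P7=4) → (P0=3, P1=2, P2=4, P3=2, P4=1, P5=2, P6=1, P7=4)

(P0=3, P1=2, P2=4, P3=2, P4=1, P5=2, P6=1, P7=4)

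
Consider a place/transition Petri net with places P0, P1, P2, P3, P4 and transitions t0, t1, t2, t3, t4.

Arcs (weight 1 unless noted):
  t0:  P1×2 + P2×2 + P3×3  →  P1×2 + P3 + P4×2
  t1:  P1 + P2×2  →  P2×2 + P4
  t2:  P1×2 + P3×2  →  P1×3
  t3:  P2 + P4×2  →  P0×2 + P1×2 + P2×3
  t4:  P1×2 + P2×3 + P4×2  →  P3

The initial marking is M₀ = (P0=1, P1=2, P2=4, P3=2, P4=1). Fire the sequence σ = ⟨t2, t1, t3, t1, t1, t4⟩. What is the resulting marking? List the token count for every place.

(P0=3, P1=0, P2=3, P3=1, P4=0)

step 1: fire t2:  (P0=1, P1=2, P2=4, P3=2, P4=1) → (P0=1, P1=3, P2=4, P3=0, P4=1)
step 2: fire t1:  (P0=1, P1=3, P2=4, P3=0, P4=1) → (P0=1, P1=2, P2=4, P3=0, P4=2)
step 3: fire t3:  (P0=1, P1=2, P2=4, P3=0, P4=2) → (P0=3, P1=4, P2=6, P3=0, P4=0)
step 4: fire t1:  (P0=3, P1=4, P2=6, P3=0, P4=0) → (P0=3, P1=3, P2=6, P3=0, P4=1)
step 5: fire t1:  (P0=3, P1=3, P2=6, P3=0, P4=1) → (P0=3, P1=2, P2=6, P3=0, P4=2)
step 6: fire t4:  (P0=3, P1=2, P2=6, P3=0, P4=2) → (P0=3, P1=0, P2=3, P3=1, P4=0)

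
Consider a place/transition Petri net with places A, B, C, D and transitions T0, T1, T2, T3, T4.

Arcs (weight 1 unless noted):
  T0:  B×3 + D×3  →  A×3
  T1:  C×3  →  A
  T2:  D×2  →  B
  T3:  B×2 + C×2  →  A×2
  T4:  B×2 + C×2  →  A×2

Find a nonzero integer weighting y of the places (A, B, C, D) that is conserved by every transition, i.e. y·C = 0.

y = (A:3, B:2, C:1, D:1)

Incidence matrix C (rows=places, cols=transitions):
       T0   T1   T2   T3   T4
    A   3    1    0    2    2
    B  -3    0    1   -2   -2
    C   0   -3    0   -2   -2
    D  -3    0   -2    0    0

Candidate y = [3, 2, 1, 1]; check y·C column-wise:
  col T0: 3·3 + 2·-3 + 1·0 + 1·-3 = 0
  col T1: 3·1 + 2·0 + 1·-3 + 1·0 = 0
  col T2: 3·0 + 2·1 + 1·0 + 1·-2 = 0
  col T3: 3·2 + 2·-2 + 1·-2 + 1·0 = 0
  col T4: 3·2 + 2·-2 + 1·-2 + 1·0 = 0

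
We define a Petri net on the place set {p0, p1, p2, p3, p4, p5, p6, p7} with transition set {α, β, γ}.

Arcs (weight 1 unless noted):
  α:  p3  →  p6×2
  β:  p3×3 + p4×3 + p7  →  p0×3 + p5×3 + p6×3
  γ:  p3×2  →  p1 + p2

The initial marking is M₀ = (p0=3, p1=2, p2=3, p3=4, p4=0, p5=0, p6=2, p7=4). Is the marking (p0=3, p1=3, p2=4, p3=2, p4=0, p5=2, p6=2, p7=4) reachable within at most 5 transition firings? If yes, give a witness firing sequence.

NO — not reachable within 5 firings

depth 0: 1 marking
depth 1: 3 markings reached so far
depth 2: 6 markings reached so far
depth 3: 8 markings reached so far
depth 4: 9 markings reached so far
depth 5: 9 markings reached so far
(frontier empty at depth 5; search complete)
target is not among the 9 markings reachable within 5 steps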